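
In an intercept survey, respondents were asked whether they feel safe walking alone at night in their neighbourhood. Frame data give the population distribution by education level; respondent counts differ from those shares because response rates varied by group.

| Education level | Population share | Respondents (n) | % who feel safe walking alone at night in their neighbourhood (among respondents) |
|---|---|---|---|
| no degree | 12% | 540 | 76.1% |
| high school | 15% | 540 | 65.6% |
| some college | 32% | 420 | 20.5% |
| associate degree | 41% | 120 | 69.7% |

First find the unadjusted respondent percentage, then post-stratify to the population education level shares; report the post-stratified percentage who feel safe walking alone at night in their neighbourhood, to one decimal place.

54.1%

Naive respondent-only estimate (weights = respondent counts):
  (540/1620)×76.1 + (540/1620)×65.6 + (420/1620)×20.5 + (120/1620)×69.7 = 57.7111%
Reweighting by population education level shares:
  0.12×76.1 + 0.15×65.6 + 0.32×20.5 + 0.41×69.7 = 54.109%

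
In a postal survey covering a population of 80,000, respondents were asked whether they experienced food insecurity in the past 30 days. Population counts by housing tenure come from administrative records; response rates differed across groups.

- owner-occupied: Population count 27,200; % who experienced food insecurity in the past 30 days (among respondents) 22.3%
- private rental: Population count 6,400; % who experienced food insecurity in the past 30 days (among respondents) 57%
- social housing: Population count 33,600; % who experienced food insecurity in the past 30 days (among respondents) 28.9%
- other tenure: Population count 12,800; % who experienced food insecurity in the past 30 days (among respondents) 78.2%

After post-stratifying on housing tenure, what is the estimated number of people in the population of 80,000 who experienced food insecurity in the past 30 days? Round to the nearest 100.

Estimated count per cell = population count × respondent percentage:
  owner-occupied: 27,200 × 22.3% = 6065.6
  private rental: 6,400 × 57% = 3648
  social housing: 33,600 × 28.9% = 9710.4
  other tenure: 12,800 × 78.2% = 10009.6
Estimated total = 29433.6 → 29,400.

29,400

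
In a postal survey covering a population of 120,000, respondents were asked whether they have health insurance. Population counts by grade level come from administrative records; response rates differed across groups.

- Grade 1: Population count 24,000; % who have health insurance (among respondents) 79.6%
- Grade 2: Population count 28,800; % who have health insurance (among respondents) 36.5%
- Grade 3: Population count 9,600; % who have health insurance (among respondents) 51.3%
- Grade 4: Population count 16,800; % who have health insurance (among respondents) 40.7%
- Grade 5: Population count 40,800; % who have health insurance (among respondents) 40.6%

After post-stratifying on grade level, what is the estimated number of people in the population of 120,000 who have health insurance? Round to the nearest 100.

57,900

Estimated count per cell = population count × respondent percentage:
  Grade 1: 24,000 × 79.6% = 19,104
  Grade 2: 28,800 × 36.5% = 10,512
  Grade 3: 9,600 × 51.3% = 4924.8
  Grade 4: 16,800 × 40.7% = 6837.6
  Grade 5: 40,800 × 40.6% = 16564.8
Estimated total = 57943.2 → 57,900.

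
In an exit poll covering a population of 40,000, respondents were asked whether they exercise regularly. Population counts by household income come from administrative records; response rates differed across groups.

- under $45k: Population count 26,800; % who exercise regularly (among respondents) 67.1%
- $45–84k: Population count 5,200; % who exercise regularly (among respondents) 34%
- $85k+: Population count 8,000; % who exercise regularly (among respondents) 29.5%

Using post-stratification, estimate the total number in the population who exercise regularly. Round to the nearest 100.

Apply each group's respondent rate to its population count:
  under $45k: 26,800 × 67.1% = 17982.8
  $45–84k: 5,200 × 34% = 1768
  $85k+: 8,000 × 29.5% = 2360
Estimated total = 22110.8 → 22,100.

22,100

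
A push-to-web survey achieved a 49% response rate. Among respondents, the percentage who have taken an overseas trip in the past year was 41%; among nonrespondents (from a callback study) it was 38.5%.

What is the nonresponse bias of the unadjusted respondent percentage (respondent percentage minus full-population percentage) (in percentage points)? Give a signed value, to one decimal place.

+1.3 percentage points

Nonresponse fraction = 1 − 0.49 = 0.51.
Bias = (nonresponse fraction) × (respondent percentage − nonrespondent percentage)
     = 0.51 × (41 − 38.5) = 0.51 × 2.5 = 1.275.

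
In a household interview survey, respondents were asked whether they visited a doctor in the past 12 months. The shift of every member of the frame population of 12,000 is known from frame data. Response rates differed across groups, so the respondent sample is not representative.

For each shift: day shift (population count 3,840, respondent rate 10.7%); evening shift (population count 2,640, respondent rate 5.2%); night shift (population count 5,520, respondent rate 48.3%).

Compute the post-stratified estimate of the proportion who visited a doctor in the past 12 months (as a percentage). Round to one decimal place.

Post-stratification weights by population share, not respondent share:
  day shift: (3,840/12,000) × 10.7 = 3.424
  evening shift: (2,640/12,000) × 5.2 = 1.144
  night shift: (5,520/12,000) × 48.3 = 22.218
Post-stratified estimate = 26.786 → 26.8%.

26.8%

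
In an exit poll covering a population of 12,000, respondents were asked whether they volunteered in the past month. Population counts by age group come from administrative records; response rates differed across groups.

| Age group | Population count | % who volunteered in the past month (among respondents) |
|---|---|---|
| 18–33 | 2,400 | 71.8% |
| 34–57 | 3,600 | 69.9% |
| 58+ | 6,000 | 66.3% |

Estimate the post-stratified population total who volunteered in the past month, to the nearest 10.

8,220

Estimated count per cell = population count × respondent percentage:
  18–33: 2,400 × 71.8% = 1723.2
  34–57: 3,600 × 69.9% = 2516.4
  58+: 6,000 × 66.3% = 3978
Estimated total = 8217.6 → 8,220.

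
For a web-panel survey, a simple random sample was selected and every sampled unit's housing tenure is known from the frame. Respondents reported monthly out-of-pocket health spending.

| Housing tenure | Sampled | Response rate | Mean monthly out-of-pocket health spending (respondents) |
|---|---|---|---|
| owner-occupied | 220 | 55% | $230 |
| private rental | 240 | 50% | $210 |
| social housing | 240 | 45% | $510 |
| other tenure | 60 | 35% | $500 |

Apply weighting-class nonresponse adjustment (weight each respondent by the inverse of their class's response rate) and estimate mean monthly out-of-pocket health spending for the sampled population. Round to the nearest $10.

With weight = n_sampled/n_responded per class, the weighted class total is n_sampled:
  owner-occupied: 220 × 230 = 50,600
  private rental: 240 × 210 = 50,400
  social housing: 240 × 510 = 122,400
  other tenure: 60 × 500 = 30,000
Adjusted estimate = 253,400 / 760 = 333.421 → $330.

$330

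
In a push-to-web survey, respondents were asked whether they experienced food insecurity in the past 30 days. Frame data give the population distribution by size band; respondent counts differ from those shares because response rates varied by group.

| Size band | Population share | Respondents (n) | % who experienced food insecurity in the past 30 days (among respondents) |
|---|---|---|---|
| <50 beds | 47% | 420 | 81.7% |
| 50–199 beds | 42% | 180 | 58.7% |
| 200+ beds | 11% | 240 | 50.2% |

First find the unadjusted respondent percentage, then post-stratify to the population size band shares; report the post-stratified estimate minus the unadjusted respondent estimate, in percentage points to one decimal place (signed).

Naive respondent-only estimate (weights = respondent counts):
  (420/840)×81.7 + (180/840)×58.7 + (240/840)×50.2 = 67.7714%
Reweighting by population size band shares:
  0.47×81.7 + 0.42×58.7 + 0.11×50.2 = 68.575%
Difference = 68.575 − 67.7714 = 0.8036 pp.

+0.8 percentage points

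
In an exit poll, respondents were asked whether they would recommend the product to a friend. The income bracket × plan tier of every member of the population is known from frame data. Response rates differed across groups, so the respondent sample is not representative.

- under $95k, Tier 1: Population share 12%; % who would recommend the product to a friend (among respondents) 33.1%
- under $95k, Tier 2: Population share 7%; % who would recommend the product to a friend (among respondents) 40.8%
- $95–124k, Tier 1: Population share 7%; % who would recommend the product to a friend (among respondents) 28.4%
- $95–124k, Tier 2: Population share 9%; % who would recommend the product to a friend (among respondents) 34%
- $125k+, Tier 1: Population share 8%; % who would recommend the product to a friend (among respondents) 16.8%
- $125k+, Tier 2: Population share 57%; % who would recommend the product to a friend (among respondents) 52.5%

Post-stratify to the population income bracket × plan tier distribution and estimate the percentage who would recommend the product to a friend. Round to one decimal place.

Weight each group's respondent value by its population share:
  under $95k, Tier 1: 0.12 × 33.1 = 3.972
  under $95k, Tier 2: 0.07 × 40.8 = 2.856
  $95–124k, Tier 1: 0.07 × 28.4 = 1.988
  $95–124k, Tier 2: 0.09 × 34 = 3.06
  $125k+, Tier 1: 0.08 × 16.8 = 1.344
  $125k+, Tier 2: 0.57 × 52.5 = 29.925
Post-stratified estimate = 43.145 → 43.1%.

43.1%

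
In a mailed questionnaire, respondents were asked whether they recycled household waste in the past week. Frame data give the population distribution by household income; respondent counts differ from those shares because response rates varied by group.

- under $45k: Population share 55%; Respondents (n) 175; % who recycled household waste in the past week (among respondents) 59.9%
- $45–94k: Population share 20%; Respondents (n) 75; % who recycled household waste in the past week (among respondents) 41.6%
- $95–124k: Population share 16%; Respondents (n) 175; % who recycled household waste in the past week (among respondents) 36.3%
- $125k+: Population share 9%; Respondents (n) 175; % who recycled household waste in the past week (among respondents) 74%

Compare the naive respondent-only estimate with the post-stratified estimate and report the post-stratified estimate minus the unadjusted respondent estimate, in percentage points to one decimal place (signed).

-1.1 percentage points

Without adjustment, the pooled respondent share is:
  (175/600)×59.9 + (75/600)×41.6 + (175/600)×36.3 + (175/600)×74 = 54.8417%
Reweighting by population household income shares:
  0.55×59.9 + 0.2×41.6 + 0.16×36.3 + 0.09×74 = 53.733%
Difference = 53.733 − 54.8417 = -1.1087 pp.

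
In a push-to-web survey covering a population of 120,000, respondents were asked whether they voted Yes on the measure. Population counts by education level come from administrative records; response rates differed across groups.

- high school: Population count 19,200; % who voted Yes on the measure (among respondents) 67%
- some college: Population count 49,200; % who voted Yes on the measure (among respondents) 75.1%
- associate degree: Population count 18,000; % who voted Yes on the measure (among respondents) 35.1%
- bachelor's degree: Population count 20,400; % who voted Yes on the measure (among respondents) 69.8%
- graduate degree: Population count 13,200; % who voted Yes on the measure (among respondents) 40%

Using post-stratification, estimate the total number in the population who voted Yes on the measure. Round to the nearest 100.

Estimated count per cell = population count × respondent percentage:
  high school: 19,200 × 67% = 12,864
  some college: 49,200 × 75.1% = 36949.2
  associate degree: 18,000 × 35.1% = 6318
  bachelor's degree: 20,400 × 69.8% = 14239.2
  graduate degree: 13,200 × 40% = 5280
Estimated total = 75650.4 → 75,700.

75,700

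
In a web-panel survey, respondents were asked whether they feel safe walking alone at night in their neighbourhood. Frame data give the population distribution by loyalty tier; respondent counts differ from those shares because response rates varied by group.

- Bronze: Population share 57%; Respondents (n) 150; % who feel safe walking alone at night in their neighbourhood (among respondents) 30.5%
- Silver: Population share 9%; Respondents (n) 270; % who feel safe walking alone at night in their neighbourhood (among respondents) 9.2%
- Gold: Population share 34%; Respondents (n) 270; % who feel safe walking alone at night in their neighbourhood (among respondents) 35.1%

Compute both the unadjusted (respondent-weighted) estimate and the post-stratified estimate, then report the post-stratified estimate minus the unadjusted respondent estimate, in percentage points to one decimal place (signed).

+6.2 percentage points

Naive respondent-only estimate (weights = respondent counts):
  (150/690)×30.5 + (270/690)×9.2 + (270/690)×35.1 = 23.9652%
Post-stratifying to population shares instead:
  0.57×30.5 + 0.09×9.2 + 0.34×35.1 = 30.147%
Difference = 30.147 − 23.9652 = 6.1818 pp.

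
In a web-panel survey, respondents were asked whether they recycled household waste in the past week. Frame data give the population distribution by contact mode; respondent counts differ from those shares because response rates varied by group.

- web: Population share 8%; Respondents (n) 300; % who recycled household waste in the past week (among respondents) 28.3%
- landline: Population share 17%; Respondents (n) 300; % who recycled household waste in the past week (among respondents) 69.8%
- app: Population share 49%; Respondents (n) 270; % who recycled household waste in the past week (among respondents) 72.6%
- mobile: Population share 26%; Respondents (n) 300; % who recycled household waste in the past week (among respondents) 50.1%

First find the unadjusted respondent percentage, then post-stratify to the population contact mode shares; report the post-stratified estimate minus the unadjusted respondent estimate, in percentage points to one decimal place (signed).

Unadjusted (pooled respondent) estimate weights by respondent counts:
  (300/1170)×28.3 + (300/1170)×69.8 + (270/1170)×72.6 + (300/1170)×50.1 = 54.7538%
Post-stratifying to population shares instead:
  0.08×28.3 + 0.17×69.8 + 0.49×72.6 + 0.26×50.1 = 62.73%
Difference = 62.73 − 54.7538 = 7.9762 pp.

+8.0 percentage points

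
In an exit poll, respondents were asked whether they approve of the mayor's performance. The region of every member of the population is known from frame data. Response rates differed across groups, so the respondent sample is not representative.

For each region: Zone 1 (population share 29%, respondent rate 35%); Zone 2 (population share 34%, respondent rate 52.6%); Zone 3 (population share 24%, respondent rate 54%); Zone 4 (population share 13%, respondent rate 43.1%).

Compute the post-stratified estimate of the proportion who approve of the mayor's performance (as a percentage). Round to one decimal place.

46.6%

Each cell contributes population-share × respondent value:
  Zone 1: 0.29 × 35 = 10.15
  Zone 2: 0.34 × 52.6 = 17.884
  Zone 3: 0.24 × 54 = 12.96
  Zone 4: 0.13 × 43.1 = 5.603
Post-stratified estimate = 46.597 → 46.6%.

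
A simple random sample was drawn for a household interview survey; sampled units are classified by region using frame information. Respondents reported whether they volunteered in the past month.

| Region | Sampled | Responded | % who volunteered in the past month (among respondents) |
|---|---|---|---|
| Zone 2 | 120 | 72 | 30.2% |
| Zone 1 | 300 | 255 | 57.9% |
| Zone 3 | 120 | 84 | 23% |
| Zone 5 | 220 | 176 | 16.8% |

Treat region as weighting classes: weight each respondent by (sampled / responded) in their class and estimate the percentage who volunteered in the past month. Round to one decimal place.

36.1%

Class response rates: Zone 2 72/120 = 60%, Zone 1 255/300 = 85%, Zone 3 84/120 = 70%, Zone 5 176/220 = 80%.
Weighting each respondent by the inverse class response rate inflates each class back to its sampled size, so the class weight is n_sampled:
  Zone 2: 120 × 30.2 = 3624
  Zone 1: 300 × 57.9 = 17,370
  Zone 3: 120 × 23 = 2760
  Zone 5: 220 × 16.8 = 3696
Adjusted estimate = 27,450 / 760 = 36.1184 → 36.1%.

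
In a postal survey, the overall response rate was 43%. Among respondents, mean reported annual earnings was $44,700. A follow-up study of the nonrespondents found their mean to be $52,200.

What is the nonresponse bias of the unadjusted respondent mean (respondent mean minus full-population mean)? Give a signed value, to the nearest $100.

Nonresponse fraction = 1 − 0.43 = 0.57.
Bias = (nonresponse fraction) × (respondent mean − nonrespondent mean)
     = 0.57 × (44,700 − 52,200) = 0.57 × -7500 = -4275.

-$4,300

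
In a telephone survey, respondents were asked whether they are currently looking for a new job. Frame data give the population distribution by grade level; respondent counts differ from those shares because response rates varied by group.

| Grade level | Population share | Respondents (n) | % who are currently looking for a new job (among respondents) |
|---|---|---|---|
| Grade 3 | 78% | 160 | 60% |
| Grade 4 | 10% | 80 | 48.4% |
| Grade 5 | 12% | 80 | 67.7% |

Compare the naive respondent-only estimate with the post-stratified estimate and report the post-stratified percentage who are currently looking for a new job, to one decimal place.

Unadjusted (pooled respondent) estimate weights by respondent counts:
  (160/320)×60 + (80/320)×48.4 + (80/320)×67.7 = 59.025%
Post-stratified estimate weights by population shares:
  0.78×60 + 0.1×48.4 + 0.12×67.7 = 59.764%

59.8%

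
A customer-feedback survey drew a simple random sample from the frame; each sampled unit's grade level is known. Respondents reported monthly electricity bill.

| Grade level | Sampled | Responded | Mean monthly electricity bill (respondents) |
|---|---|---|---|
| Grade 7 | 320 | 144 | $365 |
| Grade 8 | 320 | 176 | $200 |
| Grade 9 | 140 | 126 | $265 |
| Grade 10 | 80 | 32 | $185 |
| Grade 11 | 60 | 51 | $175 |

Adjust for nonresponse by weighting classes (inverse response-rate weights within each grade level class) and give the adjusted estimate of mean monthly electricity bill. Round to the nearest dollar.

Response rates by class: Grade 7 144/320 = 45%, Grade 8 176/320 = 55%, Grade 9 126/140 = 90%, Grade 10 32/80 = 40%, Grade 11 51/60 = 85%.
Each respondent's weight = sampled/responded in their class; summing within a class gives n_sampled, so:
  Grade 7: 320 × 365 = 116,800
  Grade 8: 320 × 200 = 64,000
  Grade 9: 140 × 265 = 37,100
  Grade 10: 80 × 185 = 14,800
  Grade 11: 60 × 175 = 10,500
Adjusted estimate = 243,200 / 920 = 264.348 → $264.

$264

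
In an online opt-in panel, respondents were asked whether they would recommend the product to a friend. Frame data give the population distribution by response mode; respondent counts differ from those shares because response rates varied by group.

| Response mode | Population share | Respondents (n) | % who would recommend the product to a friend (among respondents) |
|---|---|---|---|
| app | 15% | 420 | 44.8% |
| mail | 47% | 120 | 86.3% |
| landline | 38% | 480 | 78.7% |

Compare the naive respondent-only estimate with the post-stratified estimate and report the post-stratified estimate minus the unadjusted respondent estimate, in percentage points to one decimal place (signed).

+11.6 percentage points

Unadjusted (pooled respondent) estimate weights by respondent counts:
  (420/1020)×44.8 + (120/1020)×86.3 + (480/1020)×78.7 = 65.6353%
Post-stratified estimate weights by population shares:
  0.15×44.8 + 0.47×86.3 + 0.38×78.7 = 77.187%
Difference = 77.187 − 65.6353 = 11.5517 pp.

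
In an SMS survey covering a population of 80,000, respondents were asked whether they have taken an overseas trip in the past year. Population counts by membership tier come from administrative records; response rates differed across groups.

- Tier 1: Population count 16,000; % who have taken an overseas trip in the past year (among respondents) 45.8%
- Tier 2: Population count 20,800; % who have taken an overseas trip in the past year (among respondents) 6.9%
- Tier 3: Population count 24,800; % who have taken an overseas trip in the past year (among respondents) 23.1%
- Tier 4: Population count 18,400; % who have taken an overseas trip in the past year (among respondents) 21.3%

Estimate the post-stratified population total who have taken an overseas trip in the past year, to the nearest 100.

Each cell contributes its population count × the respondent rate:
  Tier 1: 16,000 × 45.8% = 7328
  Tier 2: 20,800 × 6.9% = 1435.2
  Tier 3: 24,800 × 23.1% = 5728.8
  Tier 4: 18,400 × 21.3% = 3919.2
Estimated total = 18411.2 → 18,400.

18,400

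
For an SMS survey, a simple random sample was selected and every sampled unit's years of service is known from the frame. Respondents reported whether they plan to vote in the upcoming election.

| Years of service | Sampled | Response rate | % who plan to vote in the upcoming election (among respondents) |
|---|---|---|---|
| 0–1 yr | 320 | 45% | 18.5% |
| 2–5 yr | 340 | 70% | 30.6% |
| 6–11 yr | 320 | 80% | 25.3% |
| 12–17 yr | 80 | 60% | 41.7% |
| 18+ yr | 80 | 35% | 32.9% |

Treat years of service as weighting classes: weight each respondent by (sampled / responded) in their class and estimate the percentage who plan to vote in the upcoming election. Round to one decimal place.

Inverse-response-rate weighting restores each class to its sampled count, so class totals weight by n_sampled:
  0–1 yr: 320 × 18.5 = 5920
  2–5 yr: 340 × 30.6 = 10,404
  6–11 yr: 320 × 25.3 = 8096
  12–17 yr: 80 × 41.7 = 3336
  18+ yr: 80 × 32.9 = 2632
Adjusted estimate = 30,388 / 1,140 = 26.6561 → 26.7%.

26.7%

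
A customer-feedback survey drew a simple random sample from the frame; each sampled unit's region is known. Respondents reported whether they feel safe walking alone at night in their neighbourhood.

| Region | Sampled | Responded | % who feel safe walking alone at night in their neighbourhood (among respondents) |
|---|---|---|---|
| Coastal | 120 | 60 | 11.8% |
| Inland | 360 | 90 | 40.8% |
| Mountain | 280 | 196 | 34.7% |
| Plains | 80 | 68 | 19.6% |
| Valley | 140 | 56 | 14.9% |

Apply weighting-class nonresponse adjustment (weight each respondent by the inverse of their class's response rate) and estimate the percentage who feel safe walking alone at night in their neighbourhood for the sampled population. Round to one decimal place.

30.1%

Response rates by class: Coastal 60/120 = 50%, Inland 90/360 = 25%, Mountain 196/280 = 70%, Plains 68/80 = 85%, Valley 56/140 = 40%.
With weight = n_sampled/n_responded per class, the weighted class total is n_sampled:
  Coastal: 120 × 11.8 = 1416
  Inland: 360 × 40.8 = 14688
  Mountain: 280 × 34.7 = 9716
  Plains: 80 × 19.6 = 1568
  Valley: 140 × 14.9 = 2086
Adjusted estimate = 29,474 / 980 = 30.0755 → 30.1%.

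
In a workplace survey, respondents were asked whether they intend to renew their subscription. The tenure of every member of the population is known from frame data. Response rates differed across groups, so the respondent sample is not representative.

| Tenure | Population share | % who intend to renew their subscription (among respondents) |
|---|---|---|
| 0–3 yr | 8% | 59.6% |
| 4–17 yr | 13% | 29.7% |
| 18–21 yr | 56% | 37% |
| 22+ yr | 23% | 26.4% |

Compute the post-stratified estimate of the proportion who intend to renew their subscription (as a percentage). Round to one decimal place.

35.4%

Each cell contributes population-share × respondent value:
  0–3 yr: 0.08 × 59.6 = 4.768
  4–17 yr: 0.13 × 29.7 = 3.861
  18–21 yr: 0.56 × 37 = 20.72
  22+ yr: 0.23 × 26.4 = 6.072
Post-stratified estimate = 35.421 → 35.4%.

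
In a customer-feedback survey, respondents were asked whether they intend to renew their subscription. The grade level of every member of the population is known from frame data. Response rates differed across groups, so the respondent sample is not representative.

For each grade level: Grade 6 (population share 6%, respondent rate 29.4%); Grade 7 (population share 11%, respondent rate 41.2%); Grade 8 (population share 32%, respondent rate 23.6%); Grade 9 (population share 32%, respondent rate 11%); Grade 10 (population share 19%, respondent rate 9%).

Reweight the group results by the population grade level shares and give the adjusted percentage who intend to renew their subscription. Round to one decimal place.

Reweight to the known grade level distribution:
  Grade 6: 0.06 × 29.4 = 1.764
  Grade 7: 0.11 × 41.2 = 4.532
  Grade 8: 0.32 × 23.6 = 7.552
  Grade 9: 0.32 × 11 = 3.52
  Grade 10: 0.19 × 9 = 1.71
Post-stratified estimate = 19.078 → 19.1%.

19.1%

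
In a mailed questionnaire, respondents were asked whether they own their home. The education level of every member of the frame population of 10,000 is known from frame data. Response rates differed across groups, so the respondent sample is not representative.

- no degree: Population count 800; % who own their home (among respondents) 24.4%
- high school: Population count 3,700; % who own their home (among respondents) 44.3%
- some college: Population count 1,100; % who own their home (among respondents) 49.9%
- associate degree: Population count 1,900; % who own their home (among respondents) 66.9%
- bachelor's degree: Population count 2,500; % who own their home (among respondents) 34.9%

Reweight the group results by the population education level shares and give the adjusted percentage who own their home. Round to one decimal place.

Weight each group's respondent value by its population share:
  no degree: (800/10,000) × 24.4 = 1.952
  high school: (3,700/10,000) × 44.3 = 16.391
  some college: (1,100/10,000) × 49.9 = 5.489
  associate degree: (1,900/10,000) × 66.9 = 12.711
  bachelor's degree: (2,500/10,000) × 34.9 = 8.725
Post-stratified estimate = 45.268 → 45.3%.

45.3%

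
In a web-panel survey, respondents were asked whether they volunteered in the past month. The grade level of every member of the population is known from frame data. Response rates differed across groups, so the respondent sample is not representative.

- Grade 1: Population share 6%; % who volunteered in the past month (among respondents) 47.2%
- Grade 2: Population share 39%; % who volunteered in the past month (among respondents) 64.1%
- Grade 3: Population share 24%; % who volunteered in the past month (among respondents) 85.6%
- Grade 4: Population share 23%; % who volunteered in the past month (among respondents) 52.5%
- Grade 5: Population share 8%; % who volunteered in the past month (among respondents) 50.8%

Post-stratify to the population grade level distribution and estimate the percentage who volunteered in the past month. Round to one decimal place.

64.5%

Weight each group's respondent value by its population share:
  Grade 1: 0.06 × 47.2 = 2.832
  Grade 2: 0.39 × 64.1 = 24.999
  Grade 3: 0.24 × 85.6 = 20.544
  Grade 4: 0.23 × 52.5 = 12.075
  Grade 5: 0.08 × 50.8 = 4.064
Post-stratified estimate = 64.514 → 64.5%.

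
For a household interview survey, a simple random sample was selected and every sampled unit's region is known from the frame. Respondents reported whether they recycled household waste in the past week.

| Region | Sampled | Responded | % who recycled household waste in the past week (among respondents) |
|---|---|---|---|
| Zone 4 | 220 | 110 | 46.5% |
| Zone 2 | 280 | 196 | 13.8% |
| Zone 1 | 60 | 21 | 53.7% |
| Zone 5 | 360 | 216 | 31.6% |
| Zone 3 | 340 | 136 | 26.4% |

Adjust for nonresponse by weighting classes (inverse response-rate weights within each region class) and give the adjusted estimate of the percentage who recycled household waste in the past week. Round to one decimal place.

29.9%

Response rates by class: Zone 4 110/220 = 50%, Zone 2 196/280 = 70%, Zone 1 21/60 = 35%, Zone 5 216/360 = 60%, Zone 3 136/340 = 40%.
Each respondent's weight = sampled/responded in their class; summing within a class gives n_sampled, so:
  Zone 4: 220 × 46.5 = 10,230
  Zone 2: 280 × 13.8 = 3864
  Zone 1: 60 × 53.7 = 3222
  Zone 5: 360 × 31.6 = 11,376
  Zone 3: 340 × 26.4 = 8976
Adjusted estimate = 37,668 / 1,260 = 29.8952 → 29.9%.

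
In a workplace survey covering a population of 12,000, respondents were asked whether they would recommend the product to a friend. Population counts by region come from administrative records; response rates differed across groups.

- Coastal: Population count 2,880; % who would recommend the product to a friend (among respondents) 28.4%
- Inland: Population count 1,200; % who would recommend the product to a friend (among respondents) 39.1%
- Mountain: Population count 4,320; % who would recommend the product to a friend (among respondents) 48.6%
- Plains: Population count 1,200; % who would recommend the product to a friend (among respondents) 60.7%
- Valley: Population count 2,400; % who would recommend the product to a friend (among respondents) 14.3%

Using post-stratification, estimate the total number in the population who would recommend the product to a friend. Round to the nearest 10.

Each cell contributes its population count × the respondent rate:
  Coastal: 2,880 × 28.4% = 817.92
  Inland: 1,200 × 39.1% = 469.2
  Mountain: 4,320 × 48.6% = 2099.52
  Plains: 1,200 × 60.7% = 728.4
  Valley: 2,400 × 14.3% = 343.2
Estimated total = 4458.24 → 4,460.

4,460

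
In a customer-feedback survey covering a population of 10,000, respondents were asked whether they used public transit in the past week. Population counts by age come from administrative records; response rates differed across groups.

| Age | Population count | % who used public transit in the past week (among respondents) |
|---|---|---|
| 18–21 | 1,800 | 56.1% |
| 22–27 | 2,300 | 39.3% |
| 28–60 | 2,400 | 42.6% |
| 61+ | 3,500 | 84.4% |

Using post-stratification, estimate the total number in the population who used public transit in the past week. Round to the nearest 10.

5,890

Apply each group's respondent rate to its population count:
  18–21: 1,800 × 56.1% = 1009.8
  22–27: 2,300 × 39.3% = 903.9
  28–60: 2,400 × 42.6% = 1022.4
  61+: 3,500 × 84.4% = 2954
Estimated total = 5890.1 → 5,890.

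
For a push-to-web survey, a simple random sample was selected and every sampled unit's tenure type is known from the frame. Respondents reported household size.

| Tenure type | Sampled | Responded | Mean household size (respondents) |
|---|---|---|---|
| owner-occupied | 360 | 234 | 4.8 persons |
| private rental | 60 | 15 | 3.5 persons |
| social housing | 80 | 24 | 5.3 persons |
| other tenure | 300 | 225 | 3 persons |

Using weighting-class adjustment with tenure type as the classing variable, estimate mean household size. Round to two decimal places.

4.08

Class response rates: owner-occupied 234/360 = 65%, private rental 15/60 = 25%, social housing 24/80 = 30%, other tenure 225/300 = 75%.
Each respondent's weight = sampled/responded in their class; summing within a class gives n_sampled, so:
  owner-occupied: 360 × 4.8 = 1728
  private rental: 60 × 3.5 = 210
  social housing: 80 × 5.3 = 424
  other tenure: 300 × 3 = 900
Adjusted estimate = 3262 / 800 = 4.0775 → 4.08.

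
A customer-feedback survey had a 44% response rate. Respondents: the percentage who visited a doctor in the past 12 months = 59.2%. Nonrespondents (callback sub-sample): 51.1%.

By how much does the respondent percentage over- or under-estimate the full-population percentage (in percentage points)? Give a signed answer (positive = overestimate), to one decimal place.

+4.5 percentage points

Nonresponse fraction = 1 − 0.44 = 0.56.
Bias = (nonresponse fraction) × (respondent percentage − nonrespondent percentage)
     = 0.56 × (59.2 − 51.1) = 0.56 × 8.1 = 4.536.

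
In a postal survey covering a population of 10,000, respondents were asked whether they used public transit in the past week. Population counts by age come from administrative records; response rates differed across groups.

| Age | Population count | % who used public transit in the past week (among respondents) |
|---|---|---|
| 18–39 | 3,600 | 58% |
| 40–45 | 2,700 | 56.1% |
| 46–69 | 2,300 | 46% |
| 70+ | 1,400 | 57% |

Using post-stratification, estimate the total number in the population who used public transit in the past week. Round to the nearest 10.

Estimated count per cell = population count × respondent percentage:
  18–39: 3,600 × 58% = 2088
  40–45: 2,700 × 56.1% = 1514.7
  46–69: 2,300 × 46% = 1058
  70+: 1,400 × 57% = 798
Estimated total = 5458.7 → 5,460.

5,460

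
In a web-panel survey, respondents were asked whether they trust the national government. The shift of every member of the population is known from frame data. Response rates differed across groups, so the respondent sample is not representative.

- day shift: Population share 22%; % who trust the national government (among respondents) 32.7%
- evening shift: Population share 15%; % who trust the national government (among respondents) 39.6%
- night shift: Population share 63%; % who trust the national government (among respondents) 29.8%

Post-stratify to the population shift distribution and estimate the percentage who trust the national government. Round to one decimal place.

Post-stratification weights by population share, not respondent share:
  day shift: 0.22 × 32.7 = 7.194
  evening shift: 0.15 × 39.6 = 5.94
  night shift: 0.63 × 29.8 = 18.774
Post-stratified estimate = 31.908 → 31.9%.

31.9%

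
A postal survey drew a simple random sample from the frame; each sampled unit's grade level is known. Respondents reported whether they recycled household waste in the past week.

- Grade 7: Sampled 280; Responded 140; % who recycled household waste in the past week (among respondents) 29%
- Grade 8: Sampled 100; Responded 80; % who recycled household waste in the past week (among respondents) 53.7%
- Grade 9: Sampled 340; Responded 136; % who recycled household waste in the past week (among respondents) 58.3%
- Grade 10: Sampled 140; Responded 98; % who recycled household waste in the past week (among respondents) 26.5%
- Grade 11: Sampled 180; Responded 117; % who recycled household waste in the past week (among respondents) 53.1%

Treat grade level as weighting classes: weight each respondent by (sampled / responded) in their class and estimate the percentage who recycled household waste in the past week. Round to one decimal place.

Class response rates: Grade 7 140/280 = 50%, Grade 8 80/100 = 80%, Grade 9 136/340 = 40%, Grade 10 98/140 = 70%, Grade 11 117/180 = 65%.
Inverse-response-rate weighting restores each class to its sampled count, so class totals weight by n_sampled:
  Grade 7: 280 × 29 = 8120
  Grade 8: 100 × 53.7 = 5370
  Grade 9: 340 × 58.3 = 19,822
  Grade 10: 140 × 26.5 = 3710
  Grade 11: 180 × 53.1 = 9558
Adjusted estimate = 46,580 / 1,040 = 44.7885 → 44.8%.

44.8%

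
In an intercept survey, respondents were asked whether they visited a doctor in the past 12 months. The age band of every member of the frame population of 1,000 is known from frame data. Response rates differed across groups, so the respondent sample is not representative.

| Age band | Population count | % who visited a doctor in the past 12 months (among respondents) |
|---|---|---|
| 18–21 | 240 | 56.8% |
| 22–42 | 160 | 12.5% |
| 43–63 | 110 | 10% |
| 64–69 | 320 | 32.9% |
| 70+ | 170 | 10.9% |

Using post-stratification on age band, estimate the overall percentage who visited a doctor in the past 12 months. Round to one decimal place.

29.1%

Each cell contributes population-share × respondent value:
  18–21: (240/1,000) × 56.8 = 13.632
  22–42: (160/1,000) × 12.5 = 2
  43–63: (110/1,000) × 10 = 1.1
  64–69: (320/1,000) × 32.9 = 10.528
  70+: (170/1,000) × 10.9 = 1.853
Post-stratified estimate = 29.113 → 29.1%.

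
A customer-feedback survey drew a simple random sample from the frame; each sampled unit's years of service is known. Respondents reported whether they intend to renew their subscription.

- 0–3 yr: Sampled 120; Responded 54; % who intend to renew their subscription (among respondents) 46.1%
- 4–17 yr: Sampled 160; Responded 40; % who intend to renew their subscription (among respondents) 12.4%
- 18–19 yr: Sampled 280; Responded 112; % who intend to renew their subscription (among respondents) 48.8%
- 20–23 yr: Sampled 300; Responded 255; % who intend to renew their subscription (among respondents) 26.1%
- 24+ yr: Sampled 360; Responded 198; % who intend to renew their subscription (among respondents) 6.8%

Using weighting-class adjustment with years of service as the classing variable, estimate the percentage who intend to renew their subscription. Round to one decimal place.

25.8%

Class response rates: 0–3 yr 54/120 = 45%, 4–17 yr 40/160 = 25%, 18–19 yr 112/280 = 40%, 20–23 yr 255/300 = 85%, 24+ yr 198/360 = 55%.
Weighting each respondent by the inverse class response rate inflates each class back to its sampled size, so the class weight is n_sampled:
  0–3 yr: 120 × 46.1 = 5532
  4–17 yr: 160 × 12.4 = 1984
  18–19 yr: 280 × 48.8 = 13,664
  20–23 yr: 300 × 26.1 = 7830
  24+ yr: 360 × 6.8 = 2448
Adjusted estimate = 31,458 / 1,220 = 25.7852 → 25.8%.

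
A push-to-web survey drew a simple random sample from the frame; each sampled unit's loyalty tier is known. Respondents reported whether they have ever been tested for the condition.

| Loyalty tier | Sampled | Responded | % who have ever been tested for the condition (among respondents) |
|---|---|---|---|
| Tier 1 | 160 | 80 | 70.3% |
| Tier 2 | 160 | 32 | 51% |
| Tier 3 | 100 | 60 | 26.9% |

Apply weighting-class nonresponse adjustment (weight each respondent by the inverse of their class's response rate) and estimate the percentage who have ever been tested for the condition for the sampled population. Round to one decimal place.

52.6%

Response rates by class: Tier 1 80/160 = 50%, Tier 2 32/160 = 20%, Tier 3 60/100 = 60%.
With weight = n_sampled/n_responded per class, the weighted class total is n_sampled:
  Tier 1: 160 × 70.3 = 11,248
  Tier 2: 160 × 51 = 8160
  Tier 3: 100 × 26.9 = 2690
Adjusted estimate = 22,098 / 420 = 52.6143 → 52.6%.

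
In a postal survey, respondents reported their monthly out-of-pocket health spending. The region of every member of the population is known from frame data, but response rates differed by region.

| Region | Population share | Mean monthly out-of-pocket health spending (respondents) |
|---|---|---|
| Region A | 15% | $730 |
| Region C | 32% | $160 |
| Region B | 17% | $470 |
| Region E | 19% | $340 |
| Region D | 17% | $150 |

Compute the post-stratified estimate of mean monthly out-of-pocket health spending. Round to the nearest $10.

Weight each group's respondent value by its population share:
  Region A: 0.15 × 730 = 109.5
  Region C: 0.32 × 160 = 51.2
  Region B: 0.17 × 470 = 79.9
  Region E: 0.19 × 340 = 64.6
  Region D: 0.17 × 150 = 25.5
Post-stratified estimate = 330.7 → $330.

$330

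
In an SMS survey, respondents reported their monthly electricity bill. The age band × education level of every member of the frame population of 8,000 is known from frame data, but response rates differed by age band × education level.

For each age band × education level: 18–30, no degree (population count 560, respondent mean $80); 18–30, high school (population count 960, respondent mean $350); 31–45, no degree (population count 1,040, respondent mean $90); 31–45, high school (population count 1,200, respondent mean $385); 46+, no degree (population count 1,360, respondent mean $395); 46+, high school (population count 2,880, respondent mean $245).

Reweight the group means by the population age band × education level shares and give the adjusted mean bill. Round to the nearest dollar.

$272

Weight each group's respondent value by its population share:
  18–30, no degree: (560/8,000) × 80 = 5.6
  18–30, high school: (960/8,000) × 350 = 42
  31–45, no degree: (1,040/8,000) × 90 = 11.7
  31–45, high school: (1,200/8,000) × 385 = 57.75
  46+, no degree: (1,360/8,000) × 395 = 67.15
  46+, high school: (2,880/8,000) × 245 = 88.2
Post-stratified estimate = 272.4 → $272.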